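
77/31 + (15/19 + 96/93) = 2536/589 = 4.31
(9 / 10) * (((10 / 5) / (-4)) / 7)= -9 / 140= -0.06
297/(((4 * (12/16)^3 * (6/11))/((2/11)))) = 58.67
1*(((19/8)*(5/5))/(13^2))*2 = 19/676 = 0.03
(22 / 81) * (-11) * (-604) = 146168 / 81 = 1804.54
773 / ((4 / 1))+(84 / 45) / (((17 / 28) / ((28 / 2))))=241019 / 1020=236.29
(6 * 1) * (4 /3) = 8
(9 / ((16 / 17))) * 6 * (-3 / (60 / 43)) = -19737 / 160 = -123.36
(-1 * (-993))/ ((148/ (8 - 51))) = -42699/ 148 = -288.51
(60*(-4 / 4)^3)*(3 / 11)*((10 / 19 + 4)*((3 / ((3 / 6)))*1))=-92880 / 209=-444.40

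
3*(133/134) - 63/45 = 1057/670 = 1.58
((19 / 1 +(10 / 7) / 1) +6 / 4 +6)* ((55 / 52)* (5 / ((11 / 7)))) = 9775 / 104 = 93.99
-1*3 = -3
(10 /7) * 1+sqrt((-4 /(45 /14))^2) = 2.67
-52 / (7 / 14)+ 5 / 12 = -1243 / 12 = -103.58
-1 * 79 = -79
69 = 69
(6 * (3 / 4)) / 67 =9 / 134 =0.07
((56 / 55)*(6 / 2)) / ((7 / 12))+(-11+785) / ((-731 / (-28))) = 32616 / 935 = 34.88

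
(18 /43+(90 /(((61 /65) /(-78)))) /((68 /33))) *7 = -1132976313 /44591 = -25408.18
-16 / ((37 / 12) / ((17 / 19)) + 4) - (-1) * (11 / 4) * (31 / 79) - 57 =-27873673 / 480004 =-58.07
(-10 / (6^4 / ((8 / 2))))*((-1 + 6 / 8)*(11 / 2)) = 0.04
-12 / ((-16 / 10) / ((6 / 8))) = 45 / 8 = 5.62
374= 374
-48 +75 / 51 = -46.53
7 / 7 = 1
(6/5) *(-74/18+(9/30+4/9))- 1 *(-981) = 24424/25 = 976.96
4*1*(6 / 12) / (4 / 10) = 5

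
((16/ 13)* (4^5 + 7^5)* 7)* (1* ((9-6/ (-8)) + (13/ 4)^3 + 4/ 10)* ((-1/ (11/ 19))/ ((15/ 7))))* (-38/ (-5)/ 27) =-408115177477/ 263250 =-1550295.07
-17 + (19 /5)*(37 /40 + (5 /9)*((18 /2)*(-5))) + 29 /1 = -15897 /200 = -79.48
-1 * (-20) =20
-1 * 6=-6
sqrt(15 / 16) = sqrt(15) / 4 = 0.97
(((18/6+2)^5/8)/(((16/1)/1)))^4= 95367431640625/268435456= 355271.37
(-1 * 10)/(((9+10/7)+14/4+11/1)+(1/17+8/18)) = -0.39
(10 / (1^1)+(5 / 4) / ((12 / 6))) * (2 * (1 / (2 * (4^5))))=85 / 8192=0.01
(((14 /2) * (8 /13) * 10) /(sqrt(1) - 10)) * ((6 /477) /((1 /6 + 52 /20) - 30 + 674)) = -11200 /120318003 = -0.00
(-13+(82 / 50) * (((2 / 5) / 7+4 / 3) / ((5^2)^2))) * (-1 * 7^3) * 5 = 1044784811 / 46875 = 22288.74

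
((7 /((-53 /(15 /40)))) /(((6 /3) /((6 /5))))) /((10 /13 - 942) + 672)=117 /1060000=0.00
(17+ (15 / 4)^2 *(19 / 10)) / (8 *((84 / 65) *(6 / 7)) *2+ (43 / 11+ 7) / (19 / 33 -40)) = 118306435 / 47211264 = 2.51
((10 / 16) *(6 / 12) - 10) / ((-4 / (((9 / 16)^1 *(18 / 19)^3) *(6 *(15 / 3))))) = 15254325 / 438976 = 34.75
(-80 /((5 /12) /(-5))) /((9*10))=32 /3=10.67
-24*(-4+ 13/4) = 18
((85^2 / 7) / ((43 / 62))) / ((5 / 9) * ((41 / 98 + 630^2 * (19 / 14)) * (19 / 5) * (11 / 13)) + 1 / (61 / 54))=44758268100 / 28938635754439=0.00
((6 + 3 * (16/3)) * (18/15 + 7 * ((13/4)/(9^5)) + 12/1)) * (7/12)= 1200383107/7085880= 169.40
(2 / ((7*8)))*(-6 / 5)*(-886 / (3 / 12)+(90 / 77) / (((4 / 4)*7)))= 151.88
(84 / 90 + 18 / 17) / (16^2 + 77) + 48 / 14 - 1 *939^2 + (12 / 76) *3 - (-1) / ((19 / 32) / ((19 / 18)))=-9957823832966 / 11293695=-881715.31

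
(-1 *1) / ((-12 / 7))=7 / 12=0.58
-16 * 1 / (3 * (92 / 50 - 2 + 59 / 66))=-8800 / 1211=-7.27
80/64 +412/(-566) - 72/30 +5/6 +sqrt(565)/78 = -17737/16980 +sqrt(565)/78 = -0.74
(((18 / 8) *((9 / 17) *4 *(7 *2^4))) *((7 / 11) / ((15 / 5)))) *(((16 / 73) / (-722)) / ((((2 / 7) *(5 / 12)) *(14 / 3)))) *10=-3048192 / 4928011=-0.62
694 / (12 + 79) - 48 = -3674 / 91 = -40.37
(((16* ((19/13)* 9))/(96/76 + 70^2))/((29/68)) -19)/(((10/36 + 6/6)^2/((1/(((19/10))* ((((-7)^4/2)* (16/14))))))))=-7071644250/1592548887839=-0.00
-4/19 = -0.21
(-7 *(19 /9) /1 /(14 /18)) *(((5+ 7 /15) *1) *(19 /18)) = -14801 /135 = -109.64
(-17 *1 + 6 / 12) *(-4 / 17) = 66 / 17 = 3.88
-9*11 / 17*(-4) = 396 / 17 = 23.29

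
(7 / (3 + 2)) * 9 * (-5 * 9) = -567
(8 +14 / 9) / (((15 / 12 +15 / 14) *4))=602 / 585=1.03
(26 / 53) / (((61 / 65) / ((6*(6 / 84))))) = 5070 / 22631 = 0.22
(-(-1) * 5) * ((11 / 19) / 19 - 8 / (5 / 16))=-46153 / 361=-127.85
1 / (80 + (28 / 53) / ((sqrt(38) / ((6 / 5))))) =6671375 / 533709118 - 5565 * sqrt(38) / 2134836472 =0.01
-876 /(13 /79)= -69204 /13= -5323.38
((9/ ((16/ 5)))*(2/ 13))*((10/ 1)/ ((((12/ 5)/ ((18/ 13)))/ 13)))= 3375/ 104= 32.45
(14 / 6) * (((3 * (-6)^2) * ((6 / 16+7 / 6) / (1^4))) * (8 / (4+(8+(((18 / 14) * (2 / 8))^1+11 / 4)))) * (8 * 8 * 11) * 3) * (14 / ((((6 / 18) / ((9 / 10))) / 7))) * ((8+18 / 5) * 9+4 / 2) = 64680659011584 / 5275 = 12261736305.51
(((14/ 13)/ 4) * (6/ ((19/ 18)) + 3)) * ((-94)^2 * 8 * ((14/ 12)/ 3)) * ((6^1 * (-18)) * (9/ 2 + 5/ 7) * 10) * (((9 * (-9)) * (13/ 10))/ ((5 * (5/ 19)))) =28965885379.20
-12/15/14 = -2/35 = -0.06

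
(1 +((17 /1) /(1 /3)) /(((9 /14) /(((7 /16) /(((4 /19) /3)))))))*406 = 3219377 /16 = 201211.06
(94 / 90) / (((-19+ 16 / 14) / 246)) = -26978 / 1875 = -14.39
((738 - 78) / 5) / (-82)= -66 / 41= -1.61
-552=-552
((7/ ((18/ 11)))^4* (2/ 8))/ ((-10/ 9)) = -75.35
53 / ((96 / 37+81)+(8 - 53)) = 1961 / 1428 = 1.37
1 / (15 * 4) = 1 / 60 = 0.02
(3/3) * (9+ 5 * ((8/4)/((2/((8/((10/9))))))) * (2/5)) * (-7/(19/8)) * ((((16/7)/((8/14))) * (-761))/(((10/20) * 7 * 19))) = 5698368/1805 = 3156.99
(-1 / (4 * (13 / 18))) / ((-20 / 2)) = 9 / 260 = 0.03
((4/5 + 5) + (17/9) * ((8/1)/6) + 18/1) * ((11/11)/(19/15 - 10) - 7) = -3311396/17685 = -187.24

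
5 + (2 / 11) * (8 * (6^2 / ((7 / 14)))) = 1207 / 11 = 109.73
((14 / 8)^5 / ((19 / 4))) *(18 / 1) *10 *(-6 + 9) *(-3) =-6806835 / 1216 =-5597.73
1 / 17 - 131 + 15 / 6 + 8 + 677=18923 / 34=556.56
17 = 17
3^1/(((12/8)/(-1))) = -2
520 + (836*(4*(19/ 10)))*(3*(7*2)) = 1336856/ 5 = 267371.20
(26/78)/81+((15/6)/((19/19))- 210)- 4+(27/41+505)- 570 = -5496335/19926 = -275.84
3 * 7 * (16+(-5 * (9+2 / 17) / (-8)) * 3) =94521 / 136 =695.01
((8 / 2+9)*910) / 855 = 2366 / 171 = 13.84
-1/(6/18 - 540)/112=3/181328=0.00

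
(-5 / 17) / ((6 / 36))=-30 / 17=-1.76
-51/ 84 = -17/ 28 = -0.61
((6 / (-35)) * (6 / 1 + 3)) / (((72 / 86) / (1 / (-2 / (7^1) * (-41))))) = -129 / 820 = -0.16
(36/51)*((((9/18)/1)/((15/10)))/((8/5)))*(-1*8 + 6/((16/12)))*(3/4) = -105/272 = -0.39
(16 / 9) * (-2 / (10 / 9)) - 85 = -441 / 5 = -88.20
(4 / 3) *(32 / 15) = 128 / 45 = 2.84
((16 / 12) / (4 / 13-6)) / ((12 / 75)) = -325 / 222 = -1.46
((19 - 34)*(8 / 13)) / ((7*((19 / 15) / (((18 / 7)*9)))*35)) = -58320 / 84721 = -0.69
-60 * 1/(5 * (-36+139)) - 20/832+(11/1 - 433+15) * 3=-26161715/21424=-1221.14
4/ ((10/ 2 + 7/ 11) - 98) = -11/ 254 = -0.04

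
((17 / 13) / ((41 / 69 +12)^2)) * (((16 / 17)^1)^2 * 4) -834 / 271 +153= 6781918611993 / 45227347451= 149.95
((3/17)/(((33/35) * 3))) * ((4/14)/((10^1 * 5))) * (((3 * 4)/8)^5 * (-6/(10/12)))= -729/37400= -0.02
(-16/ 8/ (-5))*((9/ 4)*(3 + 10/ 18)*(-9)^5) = -944784/ 5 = -188956.80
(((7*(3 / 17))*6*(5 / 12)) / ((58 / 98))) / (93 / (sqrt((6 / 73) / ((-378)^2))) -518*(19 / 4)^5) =-2462629021440 / 585472082152493899 -11519262720*sqrt(438) / 585472082152493899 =-0.00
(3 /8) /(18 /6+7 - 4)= 1 /16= 0.06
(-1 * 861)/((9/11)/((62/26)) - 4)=293601/1247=235.45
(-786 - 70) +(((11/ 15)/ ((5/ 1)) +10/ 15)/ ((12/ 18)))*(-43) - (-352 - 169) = -387.46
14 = 14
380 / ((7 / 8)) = 3040 / 7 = 434.29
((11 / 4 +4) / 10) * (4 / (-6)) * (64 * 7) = -1008 / 5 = -201.60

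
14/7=2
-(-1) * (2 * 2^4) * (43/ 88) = 172/ 11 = 15.64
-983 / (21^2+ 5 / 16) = -2.23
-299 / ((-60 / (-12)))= -299 / 5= -59.80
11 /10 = 1.10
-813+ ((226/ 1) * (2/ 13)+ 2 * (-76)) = -12093/ 13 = -930.23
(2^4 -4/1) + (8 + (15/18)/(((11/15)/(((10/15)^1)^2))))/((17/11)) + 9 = 4055/153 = 26.50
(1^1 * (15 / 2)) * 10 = 75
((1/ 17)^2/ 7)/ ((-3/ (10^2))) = -100/ 6069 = -0.02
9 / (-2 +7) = 9 / 5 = 1.80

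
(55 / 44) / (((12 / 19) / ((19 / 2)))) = 1805 / 96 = 18.80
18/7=2.57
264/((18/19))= 836/3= 278.67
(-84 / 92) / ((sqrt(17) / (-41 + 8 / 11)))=9303 * sqrt(17) / 4301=8.92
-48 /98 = -0.49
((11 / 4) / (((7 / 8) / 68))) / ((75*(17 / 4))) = 352 / 525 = 0.67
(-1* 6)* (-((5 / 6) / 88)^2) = 25 / 46464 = 0.00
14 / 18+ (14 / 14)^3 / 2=23 / 18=1.28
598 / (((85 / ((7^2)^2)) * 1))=1435798 / 85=16891.74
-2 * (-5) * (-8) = -80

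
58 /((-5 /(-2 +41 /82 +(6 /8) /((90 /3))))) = 1711 /100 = 17.11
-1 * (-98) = 98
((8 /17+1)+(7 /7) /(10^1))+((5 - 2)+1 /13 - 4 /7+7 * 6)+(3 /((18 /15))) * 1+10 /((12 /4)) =1204558 /23205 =51.91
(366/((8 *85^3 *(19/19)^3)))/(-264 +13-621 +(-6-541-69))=-61/1218424000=-0.00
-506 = -506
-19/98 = -0.19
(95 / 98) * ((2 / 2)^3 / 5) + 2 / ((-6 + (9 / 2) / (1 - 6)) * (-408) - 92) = 64921 / 333592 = 0.19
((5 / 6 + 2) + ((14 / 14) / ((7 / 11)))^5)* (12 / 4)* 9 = 11268225 / 33614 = 335.22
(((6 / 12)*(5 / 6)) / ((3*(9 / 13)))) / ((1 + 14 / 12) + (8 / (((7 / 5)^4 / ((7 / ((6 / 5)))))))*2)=22295 / 2940786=0.01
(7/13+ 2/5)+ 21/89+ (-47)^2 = 12785859/5785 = 2210.17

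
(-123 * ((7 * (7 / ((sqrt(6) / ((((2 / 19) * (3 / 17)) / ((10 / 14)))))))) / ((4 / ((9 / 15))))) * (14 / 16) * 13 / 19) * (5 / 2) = -11517597 * sqrt(6) / 1963840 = -14.37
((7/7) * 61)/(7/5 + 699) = 305/3502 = 0.09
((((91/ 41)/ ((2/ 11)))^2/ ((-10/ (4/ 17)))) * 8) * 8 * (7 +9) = -513024512/ 142885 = -3590.47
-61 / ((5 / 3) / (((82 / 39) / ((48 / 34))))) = -42517 / 780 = -54.51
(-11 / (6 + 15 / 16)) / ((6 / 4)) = -352 / 333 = -1.06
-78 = -78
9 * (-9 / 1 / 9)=-9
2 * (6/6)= 2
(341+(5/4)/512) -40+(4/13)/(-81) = 649116817/2156544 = 301.00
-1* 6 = -6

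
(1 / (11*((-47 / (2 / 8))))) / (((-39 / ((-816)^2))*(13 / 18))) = 998784 / 87373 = 11.43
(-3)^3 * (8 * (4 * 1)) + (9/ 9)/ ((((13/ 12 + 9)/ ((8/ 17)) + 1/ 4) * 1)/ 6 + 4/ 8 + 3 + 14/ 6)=-863.89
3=3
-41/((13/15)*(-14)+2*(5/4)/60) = 4920/1451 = 3.39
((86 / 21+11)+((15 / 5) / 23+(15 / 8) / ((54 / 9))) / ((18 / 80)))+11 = 81329 / 2898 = 28.06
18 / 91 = 0.20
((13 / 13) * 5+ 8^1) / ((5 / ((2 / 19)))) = 26 / 95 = 0.27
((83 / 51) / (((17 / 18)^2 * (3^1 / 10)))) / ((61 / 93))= 2778840 / 299693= 9.27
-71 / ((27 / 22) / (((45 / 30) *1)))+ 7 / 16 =-12433 / 144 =-86.34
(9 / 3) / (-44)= -3 / 44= -0.07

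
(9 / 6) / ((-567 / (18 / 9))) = -0.01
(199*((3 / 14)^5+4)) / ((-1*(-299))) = 32935097 / 12369952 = 2.66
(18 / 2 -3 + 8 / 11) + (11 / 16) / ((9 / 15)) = 4157 / 528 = 7.87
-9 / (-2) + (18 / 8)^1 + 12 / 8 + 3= 45 / 4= 11.25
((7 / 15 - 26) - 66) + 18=-1103 / 15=-73.53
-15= -15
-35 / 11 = -3.18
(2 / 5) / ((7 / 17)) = 34 / 35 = 0.97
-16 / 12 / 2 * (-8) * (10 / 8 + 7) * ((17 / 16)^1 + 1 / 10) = 1023 / 20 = 51.15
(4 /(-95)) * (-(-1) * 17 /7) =-68 /665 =-0.10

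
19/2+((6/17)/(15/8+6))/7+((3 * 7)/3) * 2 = 117485/4998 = 23.51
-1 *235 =-235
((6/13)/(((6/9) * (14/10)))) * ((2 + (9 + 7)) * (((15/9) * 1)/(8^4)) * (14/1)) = 675/13312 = 0.05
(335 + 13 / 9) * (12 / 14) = 6056 / 21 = 288.38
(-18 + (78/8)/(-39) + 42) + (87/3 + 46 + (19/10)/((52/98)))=13303/130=102.33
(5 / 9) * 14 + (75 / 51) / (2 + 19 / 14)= 8.22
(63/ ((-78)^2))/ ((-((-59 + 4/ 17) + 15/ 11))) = 1309/ 7256184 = 0.00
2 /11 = 0.18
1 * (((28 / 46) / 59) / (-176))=-7 / 119416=-0.00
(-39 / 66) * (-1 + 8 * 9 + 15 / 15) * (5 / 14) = -1170 / 77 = -15.19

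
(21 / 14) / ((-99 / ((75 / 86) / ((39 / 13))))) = -25 / 5676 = -0.00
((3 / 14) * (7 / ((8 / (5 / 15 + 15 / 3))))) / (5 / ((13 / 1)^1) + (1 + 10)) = 0.09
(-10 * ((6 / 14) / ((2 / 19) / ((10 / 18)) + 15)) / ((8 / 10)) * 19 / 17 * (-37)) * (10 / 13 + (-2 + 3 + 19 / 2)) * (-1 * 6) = -39664875 / 40222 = -986.15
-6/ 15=-2/ 5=-0.40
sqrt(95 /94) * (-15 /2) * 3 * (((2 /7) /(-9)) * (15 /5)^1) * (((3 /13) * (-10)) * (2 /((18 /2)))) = -50 * sqrt(8930) /4277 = -1.10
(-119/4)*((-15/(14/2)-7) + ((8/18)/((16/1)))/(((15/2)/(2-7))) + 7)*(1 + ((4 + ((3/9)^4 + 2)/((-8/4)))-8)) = -9013961/34992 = -257.60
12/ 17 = 0.71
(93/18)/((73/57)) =4.03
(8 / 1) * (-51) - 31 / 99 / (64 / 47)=-2586545 / 6336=-408.23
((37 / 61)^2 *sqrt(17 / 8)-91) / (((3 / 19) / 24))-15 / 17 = -235159 / 17 + 52022 *sqrt(34) / 3721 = -13751.36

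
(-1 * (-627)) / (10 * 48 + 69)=209 / 183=1.14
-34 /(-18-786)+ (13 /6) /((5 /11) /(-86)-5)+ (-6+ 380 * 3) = 2157791509 /1903470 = 1133.61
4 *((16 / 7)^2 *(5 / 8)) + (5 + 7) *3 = 2404 / 49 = 49.06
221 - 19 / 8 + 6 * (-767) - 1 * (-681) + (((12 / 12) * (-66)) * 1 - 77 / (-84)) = -3767.46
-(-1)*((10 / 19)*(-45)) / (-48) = 75 / 152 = 0.49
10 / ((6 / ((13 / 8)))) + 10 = 305 / 24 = 12.71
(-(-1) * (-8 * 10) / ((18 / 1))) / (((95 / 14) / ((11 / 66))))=-56 / 513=-0.11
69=69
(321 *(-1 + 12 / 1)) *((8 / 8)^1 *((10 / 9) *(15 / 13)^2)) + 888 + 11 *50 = 1125772 / 169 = 6661.37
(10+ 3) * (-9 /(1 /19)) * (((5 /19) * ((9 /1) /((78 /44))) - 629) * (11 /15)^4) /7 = 2269838153 /39375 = 57646.68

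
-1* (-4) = 4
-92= -92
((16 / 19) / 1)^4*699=45809664 / 130321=351.51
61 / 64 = 0.95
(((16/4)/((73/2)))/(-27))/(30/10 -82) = 8/155709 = 0.00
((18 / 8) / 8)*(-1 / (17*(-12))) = 0.00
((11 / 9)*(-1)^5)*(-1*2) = 22 / 9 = 2.44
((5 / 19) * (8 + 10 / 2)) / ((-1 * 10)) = -13 / 38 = -0.34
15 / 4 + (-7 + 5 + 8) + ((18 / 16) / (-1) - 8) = 5 / 8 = 0.62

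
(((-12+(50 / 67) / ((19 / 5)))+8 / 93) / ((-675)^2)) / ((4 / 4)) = -1387234 / 53940988125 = -0.00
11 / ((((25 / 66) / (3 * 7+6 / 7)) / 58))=6442524 / 175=36814.42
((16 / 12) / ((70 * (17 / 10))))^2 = 16 / 127449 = 0.00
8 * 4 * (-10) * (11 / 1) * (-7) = 24640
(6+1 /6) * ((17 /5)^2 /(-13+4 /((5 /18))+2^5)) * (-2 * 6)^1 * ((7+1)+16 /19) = -3592848 /15865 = -226.46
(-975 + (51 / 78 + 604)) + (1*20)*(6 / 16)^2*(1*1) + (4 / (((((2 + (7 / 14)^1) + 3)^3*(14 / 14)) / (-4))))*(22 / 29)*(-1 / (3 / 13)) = -804065345 / 2189616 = -367.22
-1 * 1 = -1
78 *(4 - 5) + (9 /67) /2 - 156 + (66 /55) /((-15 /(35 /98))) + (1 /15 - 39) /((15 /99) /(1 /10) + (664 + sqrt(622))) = -264319527980469 /1129474141670 + 105996 *sqrt(622) /1204130215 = -234.02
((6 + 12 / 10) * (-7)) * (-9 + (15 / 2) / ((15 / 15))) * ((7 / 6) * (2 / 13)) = 882 / 65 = 13.57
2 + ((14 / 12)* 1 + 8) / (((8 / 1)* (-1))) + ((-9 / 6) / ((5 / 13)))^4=1741487 / 7500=232.20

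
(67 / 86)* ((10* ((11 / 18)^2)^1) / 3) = 40535 / 41796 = 0.97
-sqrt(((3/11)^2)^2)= -9/121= -0.07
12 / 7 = 1.71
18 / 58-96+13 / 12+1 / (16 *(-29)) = -131695 / 1392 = -94.61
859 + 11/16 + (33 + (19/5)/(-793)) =56631791/63440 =892.68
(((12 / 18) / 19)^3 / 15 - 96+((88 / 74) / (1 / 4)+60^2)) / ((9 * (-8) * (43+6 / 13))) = -586035841261 / 522647054775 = -1.12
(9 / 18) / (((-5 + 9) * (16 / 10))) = 5 / 64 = 0.08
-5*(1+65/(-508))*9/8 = -19935/4064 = -4.91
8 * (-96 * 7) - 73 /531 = -2854729 /531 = -5376.14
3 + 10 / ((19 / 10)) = 157 / 19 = 8.26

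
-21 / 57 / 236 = -7 / 4484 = -0.00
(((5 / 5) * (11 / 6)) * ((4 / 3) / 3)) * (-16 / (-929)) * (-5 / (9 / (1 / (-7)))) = 1760 / 1580229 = 0.00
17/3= 5.67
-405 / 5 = -81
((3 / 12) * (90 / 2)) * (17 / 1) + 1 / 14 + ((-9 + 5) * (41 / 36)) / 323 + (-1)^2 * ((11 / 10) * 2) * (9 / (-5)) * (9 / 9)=381233071 / 2034900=187.35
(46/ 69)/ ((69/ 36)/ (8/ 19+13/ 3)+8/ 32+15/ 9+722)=271/ 294436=0.00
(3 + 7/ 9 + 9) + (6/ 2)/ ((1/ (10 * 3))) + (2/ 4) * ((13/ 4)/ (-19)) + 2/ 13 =1829015/ 17784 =102.85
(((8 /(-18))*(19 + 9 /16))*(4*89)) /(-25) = 27857 /225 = 123.81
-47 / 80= -0.59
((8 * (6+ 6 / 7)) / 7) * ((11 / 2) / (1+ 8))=704 / 147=4.79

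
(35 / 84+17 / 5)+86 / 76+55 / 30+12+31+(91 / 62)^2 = 4741483 / 91295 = 51.94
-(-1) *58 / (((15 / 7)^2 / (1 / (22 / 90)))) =2842 / 55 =51.67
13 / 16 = 0.81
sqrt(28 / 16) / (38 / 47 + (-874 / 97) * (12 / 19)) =-4559 * sqrt(7) / 44516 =-0.27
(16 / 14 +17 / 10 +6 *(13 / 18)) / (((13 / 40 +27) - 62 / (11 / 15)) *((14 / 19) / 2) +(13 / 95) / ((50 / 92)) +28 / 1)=31496300 / 31471629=1.00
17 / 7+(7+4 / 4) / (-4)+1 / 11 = 40 / 77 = 0.52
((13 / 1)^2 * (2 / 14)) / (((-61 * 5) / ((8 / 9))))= -1352 / 19215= -0.07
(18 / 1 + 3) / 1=21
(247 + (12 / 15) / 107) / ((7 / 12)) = 1585788 / 3745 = 423.44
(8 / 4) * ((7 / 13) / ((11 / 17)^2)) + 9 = 18203 / 1573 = 11.57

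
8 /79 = 0.10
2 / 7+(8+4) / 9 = 34 / 21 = 1.62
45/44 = 1.02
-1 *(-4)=4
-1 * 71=-71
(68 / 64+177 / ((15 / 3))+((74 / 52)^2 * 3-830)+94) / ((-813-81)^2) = -9375607 / 10805670720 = -0.00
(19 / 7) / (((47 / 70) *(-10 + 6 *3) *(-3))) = -95 / 564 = -0.17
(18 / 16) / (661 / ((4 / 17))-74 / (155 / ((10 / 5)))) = 465 / 1160762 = 0.00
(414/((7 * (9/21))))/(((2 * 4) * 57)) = 23/76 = 0.30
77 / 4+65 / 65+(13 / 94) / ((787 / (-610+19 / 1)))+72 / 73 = 228247071 / 10800788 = 21.13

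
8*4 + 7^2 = 81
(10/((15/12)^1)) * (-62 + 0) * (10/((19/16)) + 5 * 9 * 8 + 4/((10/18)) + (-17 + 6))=-17180944/95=-180852.04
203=203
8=8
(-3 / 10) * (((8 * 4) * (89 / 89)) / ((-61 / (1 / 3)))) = 16 / 305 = 0.05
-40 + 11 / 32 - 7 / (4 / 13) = -1997 / 32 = -62.41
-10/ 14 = -5/ 7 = -0.71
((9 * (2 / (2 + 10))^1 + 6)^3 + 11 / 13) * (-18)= -395667 / 52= -7608.98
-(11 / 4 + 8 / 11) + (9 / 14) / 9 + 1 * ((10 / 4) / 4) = -1713 / 616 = -2.78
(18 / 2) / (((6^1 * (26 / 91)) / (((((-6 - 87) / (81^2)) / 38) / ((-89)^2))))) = -0.00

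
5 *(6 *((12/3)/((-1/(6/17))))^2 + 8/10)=18436/289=63.79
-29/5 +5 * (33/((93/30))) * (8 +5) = 106351/155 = 686.14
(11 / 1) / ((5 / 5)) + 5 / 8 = 93 / 8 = 11.62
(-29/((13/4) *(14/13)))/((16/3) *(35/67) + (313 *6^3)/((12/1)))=-5829/3965479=-0.00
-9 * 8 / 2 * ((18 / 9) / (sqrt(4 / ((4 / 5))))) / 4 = -18 * sqrt(5) / 5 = -8.05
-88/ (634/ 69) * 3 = -9108/ 317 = -28.73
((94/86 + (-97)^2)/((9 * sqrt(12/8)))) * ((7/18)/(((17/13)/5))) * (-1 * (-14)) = 25269790 * sqrt(6)/3483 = 17771.49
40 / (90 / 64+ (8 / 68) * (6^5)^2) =21760 / 3869836029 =0.00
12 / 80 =3 / 20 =0.15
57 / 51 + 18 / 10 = 248 / 85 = 2.92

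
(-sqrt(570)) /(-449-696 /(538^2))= 72361 * sqrt(570) /32490263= 0.05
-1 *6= -6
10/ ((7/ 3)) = 4.29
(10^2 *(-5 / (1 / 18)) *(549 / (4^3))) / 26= -617625 / 208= -2969.35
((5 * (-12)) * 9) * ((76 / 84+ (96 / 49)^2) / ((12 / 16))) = -8199600 / 2401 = -3415.08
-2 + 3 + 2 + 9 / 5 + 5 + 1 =10.80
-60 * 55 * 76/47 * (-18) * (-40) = -180576000/47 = -3842042.55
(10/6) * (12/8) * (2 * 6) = 30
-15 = -15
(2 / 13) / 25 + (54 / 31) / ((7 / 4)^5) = 19013234 / 169330525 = 0.11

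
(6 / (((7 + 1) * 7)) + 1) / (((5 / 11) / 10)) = 341 / 14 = 24.36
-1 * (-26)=26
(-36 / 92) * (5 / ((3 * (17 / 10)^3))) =-15000 / 112999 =-0.13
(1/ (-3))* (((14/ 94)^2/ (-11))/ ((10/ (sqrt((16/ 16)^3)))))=49/ 728970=0.00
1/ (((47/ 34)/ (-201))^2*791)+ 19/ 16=780455957/ 27957104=27.92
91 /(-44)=-91 /44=-2.07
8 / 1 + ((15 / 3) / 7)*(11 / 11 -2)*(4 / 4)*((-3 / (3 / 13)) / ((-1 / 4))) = -204 / 7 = -29.14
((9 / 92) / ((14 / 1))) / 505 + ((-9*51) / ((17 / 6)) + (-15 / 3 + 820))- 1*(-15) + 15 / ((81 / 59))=11923215883 / 17561880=678.93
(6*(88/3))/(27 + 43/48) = 8448/1339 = 6.31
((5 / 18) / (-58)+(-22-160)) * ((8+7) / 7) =-390.01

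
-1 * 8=-8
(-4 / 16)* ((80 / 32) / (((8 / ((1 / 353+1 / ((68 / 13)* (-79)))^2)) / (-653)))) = 2001735585 / 230144919798784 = 0.00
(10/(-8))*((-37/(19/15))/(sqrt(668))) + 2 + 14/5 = 2775*sqrt(167)/25384 + 24/5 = 6.21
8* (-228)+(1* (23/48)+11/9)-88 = -275083/144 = -1910.30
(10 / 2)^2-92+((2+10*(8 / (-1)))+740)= 595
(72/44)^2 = 324/121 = 2.68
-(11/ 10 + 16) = -171/ 10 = -17.10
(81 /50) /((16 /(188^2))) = 178929 /50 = 3578.58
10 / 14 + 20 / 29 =285 / 203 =1.40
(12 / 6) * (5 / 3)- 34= -92 / 3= -30.67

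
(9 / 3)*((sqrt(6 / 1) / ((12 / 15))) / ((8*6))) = 5*sqrt(6) / 64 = 0.19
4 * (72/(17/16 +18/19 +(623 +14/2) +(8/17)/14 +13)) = 10418688/23335093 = 0.45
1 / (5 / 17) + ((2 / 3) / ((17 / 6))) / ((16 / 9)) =1201 / 340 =3.53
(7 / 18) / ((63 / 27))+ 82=493 / 6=82.17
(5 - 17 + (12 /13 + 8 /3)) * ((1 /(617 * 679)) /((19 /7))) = -328 /44348109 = -0.00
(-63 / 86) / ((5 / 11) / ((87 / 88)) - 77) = 5481 / 572674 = 0.01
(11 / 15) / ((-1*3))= -11 / 45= -0.24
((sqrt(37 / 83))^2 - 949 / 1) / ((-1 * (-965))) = -15746 / 16019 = -0.98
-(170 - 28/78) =-6616/39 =-169.64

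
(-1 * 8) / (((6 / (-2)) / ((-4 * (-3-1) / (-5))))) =-128 / 15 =-8.53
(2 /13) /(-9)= -2 /117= -0.02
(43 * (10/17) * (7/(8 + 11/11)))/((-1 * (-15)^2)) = -602/6885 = -0.09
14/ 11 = 1.27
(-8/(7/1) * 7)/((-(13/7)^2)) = 392/169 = 2.32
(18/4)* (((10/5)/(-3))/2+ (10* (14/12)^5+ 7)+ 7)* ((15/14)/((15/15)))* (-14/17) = -685855/4896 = -140.08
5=5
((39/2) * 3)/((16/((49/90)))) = 637/320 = 1.99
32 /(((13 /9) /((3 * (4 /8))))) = 432 /13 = 33.23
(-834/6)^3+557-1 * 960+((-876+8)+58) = -2686832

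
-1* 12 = -12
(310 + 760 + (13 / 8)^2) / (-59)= -68649 / 3776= -18.18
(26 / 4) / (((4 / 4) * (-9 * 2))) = -13 / 36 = -0.36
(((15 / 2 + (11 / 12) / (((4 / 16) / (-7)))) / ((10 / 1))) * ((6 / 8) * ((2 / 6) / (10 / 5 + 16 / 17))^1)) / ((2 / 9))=-5559 / 8000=-0.69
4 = 4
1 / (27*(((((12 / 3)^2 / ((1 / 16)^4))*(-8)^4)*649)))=1 / 75260711927808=0.00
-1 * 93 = -93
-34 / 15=-2.27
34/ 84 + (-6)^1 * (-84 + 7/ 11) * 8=1848859/ 462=4001.86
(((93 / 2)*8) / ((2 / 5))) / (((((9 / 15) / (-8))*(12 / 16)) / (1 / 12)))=-12400 / 9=-1377.78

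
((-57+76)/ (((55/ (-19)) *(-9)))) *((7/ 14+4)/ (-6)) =-361/ 660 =-0.55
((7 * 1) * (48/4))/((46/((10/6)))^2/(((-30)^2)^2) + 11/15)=47250000/413029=114.40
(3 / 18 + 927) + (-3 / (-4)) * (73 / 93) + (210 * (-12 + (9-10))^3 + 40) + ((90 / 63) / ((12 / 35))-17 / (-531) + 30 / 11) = -333456962987 / 724284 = -460395.32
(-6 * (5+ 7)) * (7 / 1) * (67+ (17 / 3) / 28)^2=-2276144.64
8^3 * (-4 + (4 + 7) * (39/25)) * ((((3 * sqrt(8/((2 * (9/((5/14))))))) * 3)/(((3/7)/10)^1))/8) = 42112 * sqrt(70)/5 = 70466.85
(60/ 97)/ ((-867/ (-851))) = 17020/ 28033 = 0.61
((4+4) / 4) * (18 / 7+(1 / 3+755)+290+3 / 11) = 484258 / 231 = 2096.35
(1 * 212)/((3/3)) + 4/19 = 4032/19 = 212.21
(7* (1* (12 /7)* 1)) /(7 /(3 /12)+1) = 12 /29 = 0.41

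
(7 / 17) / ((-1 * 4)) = -7 / 68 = -0.10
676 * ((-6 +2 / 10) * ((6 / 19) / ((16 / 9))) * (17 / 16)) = -2249559 / 3040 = -739.99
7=7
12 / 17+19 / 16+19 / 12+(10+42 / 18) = 12901 / 816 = 15.81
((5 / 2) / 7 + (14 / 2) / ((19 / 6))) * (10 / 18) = 3415 / 2394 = 1.43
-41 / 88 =-0.47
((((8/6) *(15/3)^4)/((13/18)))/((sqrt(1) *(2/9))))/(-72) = -1875/26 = -72.12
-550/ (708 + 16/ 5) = -1375/ 1778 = -0.77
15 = 15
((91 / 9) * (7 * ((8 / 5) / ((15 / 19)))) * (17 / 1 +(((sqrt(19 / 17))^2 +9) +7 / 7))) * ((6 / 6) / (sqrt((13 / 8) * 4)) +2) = 3560144 * sqrt(26) / 11475 +92563744 / 11475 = 9648.54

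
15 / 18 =5 / 6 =0.83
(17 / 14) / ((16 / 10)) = 85 / 112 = 0.76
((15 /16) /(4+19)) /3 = 5 /368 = 0.01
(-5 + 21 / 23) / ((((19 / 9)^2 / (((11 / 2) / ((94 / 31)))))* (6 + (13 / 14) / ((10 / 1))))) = -1933470 / 7082459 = -0.27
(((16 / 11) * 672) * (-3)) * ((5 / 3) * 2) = -107520 / 11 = -9774.55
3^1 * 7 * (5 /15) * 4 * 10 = 280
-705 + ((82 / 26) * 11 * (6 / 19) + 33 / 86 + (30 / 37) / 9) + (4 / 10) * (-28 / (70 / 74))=-705.41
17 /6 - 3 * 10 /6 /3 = 7 /6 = 1.17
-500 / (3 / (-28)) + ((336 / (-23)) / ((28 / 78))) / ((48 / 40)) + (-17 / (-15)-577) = 4056.89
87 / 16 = 5.44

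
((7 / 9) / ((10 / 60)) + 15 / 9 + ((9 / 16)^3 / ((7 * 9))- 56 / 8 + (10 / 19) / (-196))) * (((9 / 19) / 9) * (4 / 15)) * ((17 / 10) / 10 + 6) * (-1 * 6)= 4704719401 / 13585152000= 0.35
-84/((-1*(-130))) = -0.65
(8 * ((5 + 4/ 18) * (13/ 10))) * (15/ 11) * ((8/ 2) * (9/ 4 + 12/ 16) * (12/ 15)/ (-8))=-4888/ 55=-88.87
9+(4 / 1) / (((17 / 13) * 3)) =10.02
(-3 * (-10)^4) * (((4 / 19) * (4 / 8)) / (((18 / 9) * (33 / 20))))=-200000 / 209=-956.94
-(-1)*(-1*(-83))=83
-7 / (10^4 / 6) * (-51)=0.21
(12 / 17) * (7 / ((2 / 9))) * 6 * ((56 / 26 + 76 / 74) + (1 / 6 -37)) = -2159514 / 481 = -4489.63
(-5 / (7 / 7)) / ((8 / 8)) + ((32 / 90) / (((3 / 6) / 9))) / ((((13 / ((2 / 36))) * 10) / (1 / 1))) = -14617 / 2925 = -5.00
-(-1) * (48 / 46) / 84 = 2 / 161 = 0.01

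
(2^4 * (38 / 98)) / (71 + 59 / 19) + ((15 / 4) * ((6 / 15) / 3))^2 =1439 / 4312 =0.33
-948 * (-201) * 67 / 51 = 4255572 / 17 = 250327.76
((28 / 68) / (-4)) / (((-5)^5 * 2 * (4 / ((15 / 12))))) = 7 / 1360000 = 0.00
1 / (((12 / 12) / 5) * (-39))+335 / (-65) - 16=-830 / 39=-21.28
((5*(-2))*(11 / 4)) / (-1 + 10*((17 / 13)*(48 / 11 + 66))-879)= -1573 / 2296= -0.69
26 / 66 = 13 / 33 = 0.39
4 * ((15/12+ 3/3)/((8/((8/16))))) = 9/16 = 0.56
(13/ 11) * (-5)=-5.91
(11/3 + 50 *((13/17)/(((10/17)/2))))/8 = 401/24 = 16.71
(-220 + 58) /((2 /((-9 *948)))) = 691092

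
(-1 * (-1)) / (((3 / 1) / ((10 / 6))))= 5 / 9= 0.56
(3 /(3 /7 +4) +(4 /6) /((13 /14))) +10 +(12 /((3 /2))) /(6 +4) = 73721 /6045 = 12.20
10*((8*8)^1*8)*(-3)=-15360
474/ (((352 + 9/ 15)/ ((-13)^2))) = 400530/ 1763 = 227.19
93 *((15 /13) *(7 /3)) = 3255 /13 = 250.38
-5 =-5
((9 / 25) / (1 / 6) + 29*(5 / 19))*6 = 27906 / 475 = 58.75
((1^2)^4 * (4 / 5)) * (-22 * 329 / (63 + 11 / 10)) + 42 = -30982 / 641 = -48.33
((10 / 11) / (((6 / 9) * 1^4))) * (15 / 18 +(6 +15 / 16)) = 1865 / 176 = 10.60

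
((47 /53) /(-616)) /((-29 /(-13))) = -0.00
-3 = -3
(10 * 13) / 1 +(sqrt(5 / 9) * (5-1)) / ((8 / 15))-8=5 * sqrt(5) / 2 +122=127.59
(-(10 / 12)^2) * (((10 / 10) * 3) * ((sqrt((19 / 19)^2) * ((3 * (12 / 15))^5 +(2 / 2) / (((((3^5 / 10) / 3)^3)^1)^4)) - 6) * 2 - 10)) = -17106472082939972847766809977 / 59824832307654382397520750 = -285.94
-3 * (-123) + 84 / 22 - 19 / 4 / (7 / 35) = 15359 / 44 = 349.07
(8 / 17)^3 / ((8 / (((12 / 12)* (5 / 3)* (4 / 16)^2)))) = 20 / 14739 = 0.00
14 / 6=7 / 3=2.33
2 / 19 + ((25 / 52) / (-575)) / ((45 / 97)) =105797 / 1022580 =0.10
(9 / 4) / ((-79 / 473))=-4257 / 316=-13.47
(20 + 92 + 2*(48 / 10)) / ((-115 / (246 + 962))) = -1277.33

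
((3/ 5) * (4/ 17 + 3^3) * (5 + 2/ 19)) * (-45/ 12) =-404199/ 1292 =-312.85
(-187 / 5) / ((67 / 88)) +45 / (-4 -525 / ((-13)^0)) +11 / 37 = -320701698 / 6556955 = -48.91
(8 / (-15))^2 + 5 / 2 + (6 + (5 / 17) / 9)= 67451 / 7650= 8.82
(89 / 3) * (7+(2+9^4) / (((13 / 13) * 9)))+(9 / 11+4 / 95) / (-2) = 1232477987 / 56430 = 21840.83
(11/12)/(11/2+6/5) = 55/402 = 0.14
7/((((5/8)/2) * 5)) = 112/25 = 4.48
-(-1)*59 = 59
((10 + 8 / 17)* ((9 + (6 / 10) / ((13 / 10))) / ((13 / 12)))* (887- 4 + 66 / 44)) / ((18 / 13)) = 12910162 / 221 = 58417.02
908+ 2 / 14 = 6357 / 7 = 908.14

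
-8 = -8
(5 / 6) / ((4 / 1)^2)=5 / 96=0.05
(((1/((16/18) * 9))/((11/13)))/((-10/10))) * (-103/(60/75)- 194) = 16783/352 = 47.68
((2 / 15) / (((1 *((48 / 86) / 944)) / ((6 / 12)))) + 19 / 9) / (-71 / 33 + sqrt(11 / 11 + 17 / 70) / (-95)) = -170024520050 / 3184557007 + 11883531 *sqrt(6090) / 3184557007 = -53.10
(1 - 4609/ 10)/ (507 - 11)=-0.93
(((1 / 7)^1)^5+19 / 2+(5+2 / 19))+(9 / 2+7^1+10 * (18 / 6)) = 17916281 / 319333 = 56.11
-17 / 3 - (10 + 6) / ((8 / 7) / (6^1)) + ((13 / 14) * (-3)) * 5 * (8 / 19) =-38117 / 399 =-95.53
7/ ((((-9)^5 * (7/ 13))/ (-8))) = 104/ 59049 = 0.00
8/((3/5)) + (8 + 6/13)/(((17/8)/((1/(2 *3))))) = 9280/663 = 14.00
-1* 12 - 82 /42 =-293 /21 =-13.95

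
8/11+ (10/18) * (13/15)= 359/297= 1.21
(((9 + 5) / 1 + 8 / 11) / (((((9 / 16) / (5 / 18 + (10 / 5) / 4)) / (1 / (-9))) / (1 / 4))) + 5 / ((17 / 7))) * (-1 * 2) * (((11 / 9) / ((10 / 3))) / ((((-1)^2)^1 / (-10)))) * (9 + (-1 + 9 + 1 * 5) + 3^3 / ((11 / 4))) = 1759100 / 5049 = 348.41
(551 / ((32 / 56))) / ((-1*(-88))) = 3857 / 352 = 10.96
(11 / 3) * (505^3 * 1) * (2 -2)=0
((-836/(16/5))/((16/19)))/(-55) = 361/64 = 5.64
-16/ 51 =-0.31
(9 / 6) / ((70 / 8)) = 6 / 35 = 0.17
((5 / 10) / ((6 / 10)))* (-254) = -635 / 3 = -211.67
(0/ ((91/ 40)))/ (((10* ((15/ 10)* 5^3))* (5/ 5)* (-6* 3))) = 0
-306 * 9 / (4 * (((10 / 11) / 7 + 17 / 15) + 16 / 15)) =-176715 / 598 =-295.51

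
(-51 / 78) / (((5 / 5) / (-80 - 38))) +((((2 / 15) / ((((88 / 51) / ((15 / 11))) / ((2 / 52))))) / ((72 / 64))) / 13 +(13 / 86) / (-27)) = 3663210839 / 47482578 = 77.15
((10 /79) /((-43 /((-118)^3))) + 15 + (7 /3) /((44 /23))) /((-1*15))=-2176075217 /6726060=-323.53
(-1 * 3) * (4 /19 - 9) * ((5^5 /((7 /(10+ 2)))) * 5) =706296.99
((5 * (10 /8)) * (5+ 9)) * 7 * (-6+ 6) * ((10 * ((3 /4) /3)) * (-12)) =0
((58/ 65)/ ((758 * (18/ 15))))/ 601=29/ 17766762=0.00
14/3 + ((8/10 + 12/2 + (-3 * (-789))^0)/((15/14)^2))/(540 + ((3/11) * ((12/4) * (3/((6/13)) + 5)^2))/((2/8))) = 18754778/4012875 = 4.67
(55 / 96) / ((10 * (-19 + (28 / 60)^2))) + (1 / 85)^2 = -5690161 / 1954102400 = -0.00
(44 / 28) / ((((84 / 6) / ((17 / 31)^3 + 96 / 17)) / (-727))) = -23538825629 / 49631806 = -474.27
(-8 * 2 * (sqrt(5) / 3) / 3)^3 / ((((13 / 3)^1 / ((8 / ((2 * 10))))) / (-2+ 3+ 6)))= -57344 * sqrt(5) / 3159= -40.59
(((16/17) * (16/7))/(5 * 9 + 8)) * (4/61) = 1024/384727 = 0.00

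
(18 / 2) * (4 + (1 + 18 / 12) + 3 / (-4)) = 207 / 4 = 51.75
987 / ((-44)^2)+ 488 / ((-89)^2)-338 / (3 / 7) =-36256454111 / 46005168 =-788.10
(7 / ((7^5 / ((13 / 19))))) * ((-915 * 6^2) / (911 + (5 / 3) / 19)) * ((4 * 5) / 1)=-6423300 / 31172183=-0.21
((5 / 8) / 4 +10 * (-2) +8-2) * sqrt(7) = -443 * sqrt(7) / 32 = -36.63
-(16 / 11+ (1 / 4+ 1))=-119 / 44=-2.70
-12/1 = -12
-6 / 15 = -2 / 5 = -0.40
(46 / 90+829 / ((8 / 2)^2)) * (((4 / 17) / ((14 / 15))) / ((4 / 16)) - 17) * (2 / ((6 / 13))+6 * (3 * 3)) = -358458595 / 7344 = -48809.72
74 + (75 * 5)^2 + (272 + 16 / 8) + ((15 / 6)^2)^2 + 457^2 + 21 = 5598113 / 16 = 349882.06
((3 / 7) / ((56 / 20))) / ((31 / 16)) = 120 / 1519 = 0.08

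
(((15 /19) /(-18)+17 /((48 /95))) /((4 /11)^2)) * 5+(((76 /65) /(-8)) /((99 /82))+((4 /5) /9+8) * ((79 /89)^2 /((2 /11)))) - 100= 99625490913371 /82642010880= 1205.51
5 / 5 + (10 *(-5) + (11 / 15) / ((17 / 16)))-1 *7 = -14104 / 255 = -55.31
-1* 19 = -19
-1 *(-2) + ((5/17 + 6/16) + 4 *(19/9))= 13603/1224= 11.11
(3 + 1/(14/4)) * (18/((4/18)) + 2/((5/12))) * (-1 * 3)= -29601/35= -845.74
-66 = -66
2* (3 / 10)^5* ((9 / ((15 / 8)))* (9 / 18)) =729 / 62500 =0.01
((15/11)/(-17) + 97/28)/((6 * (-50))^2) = 0.00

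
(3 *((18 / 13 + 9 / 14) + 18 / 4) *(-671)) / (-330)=18117 / 455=39.82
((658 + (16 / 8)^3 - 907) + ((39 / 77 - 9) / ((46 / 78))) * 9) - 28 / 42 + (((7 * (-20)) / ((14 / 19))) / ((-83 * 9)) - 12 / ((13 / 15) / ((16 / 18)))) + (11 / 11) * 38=-5939190641 / 17198181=-345.34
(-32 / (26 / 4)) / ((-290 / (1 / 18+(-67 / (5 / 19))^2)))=466712752 / 424125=1100.41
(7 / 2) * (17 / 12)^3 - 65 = -190249 / 3456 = -55.05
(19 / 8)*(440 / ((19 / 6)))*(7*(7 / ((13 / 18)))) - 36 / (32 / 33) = 2324619 / 104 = 22352.11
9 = 9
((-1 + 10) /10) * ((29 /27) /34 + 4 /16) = 517 /2040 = 0.25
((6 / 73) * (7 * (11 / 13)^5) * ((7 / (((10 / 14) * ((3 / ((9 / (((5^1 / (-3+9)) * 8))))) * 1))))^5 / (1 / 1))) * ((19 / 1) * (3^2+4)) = 1071838293056679451149 / 10424765000000000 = 102816.54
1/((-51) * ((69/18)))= -2/391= -0.01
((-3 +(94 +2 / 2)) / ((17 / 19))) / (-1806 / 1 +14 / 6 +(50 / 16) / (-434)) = -41664 / 730847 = -0.06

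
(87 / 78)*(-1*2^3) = -116 / 13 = -8.92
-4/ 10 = -2/ 5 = -0.40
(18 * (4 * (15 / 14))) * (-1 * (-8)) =4320 / 7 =617.14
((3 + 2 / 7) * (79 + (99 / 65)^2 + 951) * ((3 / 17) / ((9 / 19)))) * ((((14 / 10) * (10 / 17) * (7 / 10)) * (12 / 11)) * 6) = 320207628216 / 67156375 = 4768.09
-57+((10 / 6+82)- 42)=-46 / 3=-15.33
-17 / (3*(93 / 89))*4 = -6052 / 279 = -21.69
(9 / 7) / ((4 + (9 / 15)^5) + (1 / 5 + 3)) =3125 / 17689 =0.18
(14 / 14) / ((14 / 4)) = 2 / 7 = 0.29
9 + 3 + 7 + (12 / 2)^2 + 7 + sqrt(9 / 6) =sqrt(6) / 2 + 62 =63.22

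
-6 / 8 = -0.75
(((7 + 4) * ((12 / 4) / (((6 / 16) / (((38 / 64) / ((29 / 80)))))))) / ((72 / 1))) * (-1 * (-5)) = 5225 / 522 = 10.01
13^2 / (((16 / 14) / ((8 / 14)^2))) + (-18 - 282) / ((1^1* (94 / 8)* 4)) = 13786 / 329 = 41.90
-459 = -459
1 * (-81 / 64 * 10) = -405 / 32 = -12.66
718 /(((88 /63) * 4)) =22617 /176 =128.51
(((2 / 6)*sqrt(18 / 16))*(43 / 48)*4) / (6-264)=-sqrt(2) / 288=-0.00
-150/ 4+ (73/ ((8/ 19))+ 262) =397.88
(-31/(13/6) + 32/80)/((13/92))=-83168/845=-98.42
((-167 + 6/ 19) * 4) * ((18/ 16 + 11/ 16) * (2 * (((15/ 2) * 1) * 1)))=-1377645/ 76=-18126.91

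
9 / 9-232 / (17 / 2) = -26.29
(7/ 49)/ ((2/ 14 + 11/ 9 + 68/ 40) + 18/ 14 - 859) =-90/ 538429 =-0.00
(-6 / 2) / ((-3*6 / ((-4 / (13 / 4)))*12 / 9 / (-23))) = 46 / 13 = 3.54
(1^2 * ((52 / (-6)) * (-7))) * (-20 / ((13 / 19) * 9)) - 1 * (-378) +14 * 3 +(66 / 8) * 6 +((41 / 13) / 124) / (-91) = 1079138591 / 3960684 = 272.46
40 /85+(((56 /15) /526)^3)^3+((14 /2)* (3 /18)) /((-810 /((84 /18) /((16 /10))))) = 29358824615312794329483262400186351 /62949454636416303825020114156250000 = 0.47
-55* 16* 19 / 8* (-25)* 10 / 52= 130625 / 13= 10048.08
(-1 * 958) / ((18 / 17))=-8143 / 9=-904.78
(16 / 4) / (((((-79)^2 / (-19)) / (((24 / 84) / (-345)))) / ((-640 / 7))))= -19456 / 21100821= -0.00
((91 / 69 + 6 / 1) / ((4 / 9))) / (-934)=-1515 / 85928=-0.02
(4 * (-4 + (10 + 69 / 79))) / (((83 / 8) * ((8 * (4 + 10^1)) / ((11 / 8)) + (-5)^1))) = 191136 / 5514437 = 0.03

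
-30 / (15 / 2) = -4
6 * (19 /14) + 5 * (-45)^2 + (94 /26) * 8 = 10162.07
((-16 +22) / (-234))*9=-3 / 13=-0.23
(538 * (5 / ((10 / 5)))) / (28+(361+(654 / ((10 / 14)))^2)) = 33625 / 20967809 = 0.00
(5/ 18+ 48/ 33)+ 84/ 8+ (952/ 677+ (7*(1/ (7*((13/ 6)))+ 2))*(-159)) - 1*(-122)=-1885269803/ 871299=-2163.75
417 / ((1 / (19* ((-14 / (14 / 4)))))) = -31692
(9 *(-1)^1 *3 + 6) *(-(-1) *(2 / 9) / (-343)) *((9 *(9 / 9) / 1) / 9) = 2 / 147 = 0.01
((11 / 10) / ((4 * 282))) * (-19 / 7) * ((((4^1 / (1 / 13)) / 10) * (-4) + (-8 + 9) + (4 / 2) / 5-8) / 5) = 28633 / 1974000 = 0.01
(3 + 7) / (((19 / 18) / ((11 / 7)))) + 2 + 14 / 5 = 13092 / 665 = 19.69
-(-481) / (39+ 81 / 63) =3367 / 282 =11.94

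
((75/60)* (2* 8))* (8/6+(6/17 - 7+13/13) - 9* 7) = -68660/51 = -1346.27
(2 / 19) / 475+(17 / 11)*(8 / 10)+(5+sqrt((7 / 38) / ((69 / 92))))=sqrt(798) / 57+619137 / 99275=6.73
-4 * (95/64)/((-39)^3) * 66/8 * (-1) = -1045/1265472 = -0.00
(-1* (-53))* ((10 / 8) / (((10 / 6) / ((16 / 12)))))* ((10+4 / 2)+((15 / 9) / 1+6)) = 3127 / 3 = 1042.33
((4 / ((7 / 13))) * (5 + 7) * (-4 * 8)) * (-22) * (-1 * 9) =-3953664 / 7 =-564809.14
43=43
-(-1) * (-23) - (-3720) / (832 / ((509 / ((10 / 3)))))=659.75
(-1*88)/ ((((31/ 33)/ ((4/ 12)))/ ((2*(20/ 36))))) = -9680/ 279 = -34.70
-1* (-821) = 821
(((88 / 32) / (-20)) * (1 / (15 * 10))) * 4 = -11 / 3000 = -0.00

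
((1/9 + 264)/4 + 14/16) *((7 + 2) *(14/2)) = 33719/8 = 4214.88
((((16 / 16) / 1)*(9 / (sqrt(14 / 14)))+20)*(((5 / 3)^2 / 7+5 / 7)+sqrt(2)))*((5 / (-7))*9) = -1305*sqrt(2) / 7-1450 / 7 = -470.79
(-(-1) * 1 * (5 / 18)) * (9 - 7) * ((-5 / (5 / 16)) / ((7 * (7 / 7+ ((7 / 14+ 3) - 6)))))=160 / 189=0.85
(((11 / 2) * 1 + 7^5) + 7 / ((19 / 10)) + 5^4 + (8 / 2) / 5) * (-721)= -12575670.62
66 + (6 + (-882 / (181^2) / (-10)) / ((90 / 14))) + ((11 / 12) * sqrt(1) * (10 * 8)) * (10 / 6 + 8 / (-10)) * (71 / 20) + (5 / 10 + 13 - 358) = -691087121 / 14742450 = -46.88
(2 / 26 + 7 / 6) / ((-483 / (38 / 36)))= -1843 / 678132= -0.00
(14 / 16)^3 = 343 / 512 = 0.67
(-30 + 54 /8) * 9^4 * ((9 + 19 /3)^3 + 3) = -2201526783 /4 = -550381695.75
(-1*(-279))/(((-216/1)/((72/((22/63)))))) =-5859/22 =-266.32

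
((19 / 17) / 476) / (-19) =-1 / 8092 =-0.00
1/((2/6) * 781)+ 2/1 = 1565/781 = 2.00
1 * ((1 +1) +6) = 8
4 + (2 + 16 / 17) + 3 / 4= 523 / 68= 7.69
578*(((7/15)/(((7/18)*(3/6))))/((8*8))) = 867/40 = 21.68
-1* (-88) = 88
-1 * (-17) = 17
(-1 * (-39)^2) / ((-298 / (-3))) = -4563 / 298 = -15.31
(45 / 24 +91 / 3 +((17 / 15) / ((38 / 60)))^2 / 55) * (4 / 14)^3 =0.75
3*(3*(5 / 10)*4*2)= 36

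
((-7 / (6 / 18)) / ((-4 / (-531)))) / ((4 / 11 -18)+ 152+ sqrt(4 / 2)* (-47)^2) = 12949497 / 336770948 -425791377* sqrt(2) / 673541896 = -0.86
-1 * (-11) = 11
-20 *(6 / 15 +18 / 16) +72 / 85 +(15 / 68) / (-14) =-29.67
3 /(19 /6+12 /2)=18 /55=0.33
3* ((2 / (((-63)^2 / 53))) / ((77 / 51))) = 1802 / 33957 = 0.05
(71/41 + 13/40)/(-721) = -3373/1182440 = -0.00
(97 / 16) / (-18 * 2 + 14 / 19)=-1843 / 10720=-0.17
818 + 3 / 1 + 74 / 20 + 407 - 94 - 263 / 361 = 4104467 / 3610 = 1136.97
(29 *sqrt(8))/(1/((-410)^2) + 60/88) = 107247800 *sqrt(2)/1260761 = 120.30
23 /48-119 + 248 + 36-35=6263 /48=130.48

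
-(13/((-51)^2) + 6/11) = -15749/28611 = -0.55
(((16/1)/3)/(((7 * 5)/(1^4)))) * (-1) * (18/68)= -24/595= -0.04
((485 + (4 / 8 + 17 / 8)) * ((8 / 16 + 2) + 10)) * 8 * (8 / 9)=390100 / 9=43344.44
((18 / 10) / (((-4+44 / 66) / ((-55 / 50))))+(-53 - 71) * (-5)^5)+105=193802797 / 500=387605.59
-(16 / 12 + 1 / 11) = -47 / 33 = -1.42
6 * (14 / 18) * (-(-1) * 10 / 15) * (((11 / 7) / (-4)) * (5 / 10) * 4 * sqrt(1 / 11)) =-2 * sqrt(11) / 9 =-0.74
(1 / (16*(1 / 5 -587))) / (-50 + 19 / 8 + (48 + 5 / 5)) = -5 / 64548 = -0.00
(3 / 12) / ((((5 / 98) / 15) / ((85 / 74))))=12495 / 148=84.43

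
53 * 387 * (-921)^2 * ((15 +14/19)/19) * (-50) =-260104153707450/361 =-720510121073.27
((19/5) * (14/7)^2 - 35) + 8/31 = -3029/155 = -19.54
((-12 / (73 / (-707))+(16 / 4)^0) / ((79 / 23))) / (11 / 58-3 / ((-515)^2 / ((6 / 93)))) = 93854157060050 / 521575421159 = 179.94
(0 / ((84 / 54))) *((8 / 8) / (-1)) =0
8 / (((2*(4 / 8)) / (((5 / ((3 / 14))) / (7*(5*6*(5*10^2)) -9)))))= 560 / 314973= 0.00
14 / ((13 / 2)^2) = 56 / 169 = 0.33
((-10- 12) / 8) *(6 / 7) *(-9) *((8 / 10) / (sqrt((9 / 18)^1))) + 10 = 10 + 594 *sqrt(2) / 35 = 34.00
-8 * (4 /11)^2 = -128 /121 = -1.06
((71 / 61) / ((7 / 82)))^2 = 33895684 / 182329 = 185.90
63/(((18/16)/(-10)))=-560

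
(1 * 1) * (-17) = -17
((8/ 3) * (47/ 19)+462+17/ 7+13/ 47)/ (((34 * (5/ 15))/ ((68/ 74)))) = 8838320/ 231287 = 38.21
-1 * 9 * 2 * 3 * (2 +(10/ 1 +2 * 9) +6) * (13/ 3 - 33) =55728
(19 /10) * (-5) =-9.50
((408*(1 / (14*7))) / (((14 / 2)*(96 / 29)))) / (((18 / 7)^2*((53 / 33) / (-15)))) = -27115 / 106848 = -0.25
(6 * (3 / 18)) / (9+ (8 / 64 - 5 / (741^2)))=4392648 / 40082873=0.11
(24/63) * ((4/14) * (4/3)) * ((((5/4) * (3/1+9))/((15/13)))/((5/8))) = 6656/2205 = 3.02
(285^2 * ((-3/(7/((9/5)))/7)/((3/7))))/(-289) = 146205/2023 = 72.27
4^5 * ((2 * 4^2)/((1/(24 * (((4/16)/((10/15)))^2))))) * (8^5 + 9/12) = 3623961600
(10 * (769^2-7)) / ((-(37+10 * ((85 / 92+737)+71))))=-272022840 / 373807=-727.71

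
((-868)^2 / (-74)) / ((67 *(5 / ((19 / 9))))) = -7157528 / 111555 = -64.16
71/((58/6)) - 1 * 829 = -821.66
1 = 1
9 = 9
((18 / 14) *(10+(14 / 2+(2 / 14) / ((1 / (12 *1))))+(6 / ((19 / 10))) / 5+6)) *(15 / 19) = 455085 / 17689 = 25.73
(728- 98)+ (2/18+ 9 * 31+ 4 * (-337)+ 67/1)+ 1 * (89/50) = -166549/450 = -370.11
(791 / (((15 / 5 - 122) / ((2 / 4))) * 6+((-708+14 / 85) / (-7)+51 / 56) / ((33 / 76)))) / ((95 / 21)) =-130462794 / 890149297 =-0.15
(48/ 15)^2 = 256/ 25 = 10.24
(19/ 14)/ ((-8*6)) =-19/ 672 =-0.03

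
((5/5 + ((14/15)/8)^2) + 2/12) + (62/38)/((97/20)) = 10062907/6634800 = 1.52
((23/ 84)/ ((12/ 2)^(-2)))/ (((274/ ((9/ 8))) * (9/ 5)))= 345/ 15344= 0.02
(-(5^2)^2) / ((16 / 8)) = -625 / 2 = -312.50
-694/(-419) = 694/419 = 1.66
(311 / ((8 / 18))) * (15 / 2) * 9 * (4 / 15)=12595.50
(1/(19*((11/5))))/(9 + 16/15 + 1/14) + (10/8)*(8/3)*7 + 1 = 32485303/1334883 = 24.34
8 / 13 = 0.62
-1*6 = -6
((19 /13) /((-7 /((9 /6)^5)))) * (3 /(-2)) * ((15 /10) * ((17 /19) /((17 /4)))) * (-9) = -19683 /2912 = -6.76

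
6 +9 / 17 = 111 / 17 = 6.53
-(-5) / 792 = 5 / 792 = 0.01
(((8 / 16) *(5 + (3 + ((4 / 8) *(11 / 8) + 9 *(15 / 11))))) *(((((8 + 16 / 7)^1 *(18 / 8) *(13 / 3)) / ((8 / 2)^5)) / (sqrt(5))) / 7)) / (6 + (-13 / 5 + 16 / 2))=61659 *sqrt(5) / 23969792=0.01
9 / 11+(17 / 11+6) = 92 / 11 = 8.36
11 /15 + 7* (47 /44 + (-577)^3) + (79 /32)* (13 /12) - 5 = -9466689584809 /7040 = -1344700225.11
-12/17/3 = -4/17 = -0.24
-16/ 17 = -0.94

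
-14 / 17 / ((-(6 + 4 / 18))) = 0.13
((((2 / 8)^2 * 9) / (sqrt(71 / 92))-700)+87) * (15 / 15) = -613+9 * sqrt(1633) / 568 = -612.36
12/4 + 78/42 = 4.86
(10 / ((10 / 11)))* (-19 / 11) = -19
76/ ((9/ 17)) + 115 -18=2165/ 9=240.56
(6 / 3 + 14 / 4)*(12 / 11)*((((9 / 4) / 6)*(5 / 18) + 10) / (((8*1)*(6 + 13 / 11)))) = 5335 / 5056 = 1.06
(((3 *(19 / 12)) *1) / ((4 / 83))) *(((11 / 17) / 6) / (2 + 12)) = 17347 / 22848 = 0.76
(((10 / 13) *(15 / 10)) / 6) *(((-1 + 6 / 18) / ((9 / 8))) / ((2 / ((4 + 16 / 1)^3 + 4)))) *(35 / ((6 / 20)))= -18676000 / 351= -53207.98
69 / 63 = 23 / 21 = 1.10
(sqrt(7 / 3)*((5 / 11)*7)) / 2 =35*sqrt(21) / 66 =2.43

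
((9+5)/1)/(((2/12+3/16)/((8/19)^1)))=5376/323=16.64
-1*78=-78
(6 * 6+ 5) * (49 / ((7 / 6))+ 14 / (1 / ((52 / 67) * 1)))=145222 / 67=2167.49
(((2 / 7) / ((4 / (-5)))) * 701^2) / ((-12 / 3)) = 43875.09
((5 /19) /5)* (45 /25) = 9 /95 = 0.09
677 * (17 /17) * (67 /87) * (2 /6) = 45359 /261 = 173.79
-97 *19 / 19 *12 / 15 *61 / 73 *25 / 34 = -59170 / 1241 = -47.68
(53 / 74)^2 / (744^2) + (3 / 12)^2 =189450505 / 3031163136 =0.06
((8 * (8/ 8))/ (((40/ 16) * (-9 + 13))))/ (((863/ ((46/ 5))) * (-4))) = -46/ 21575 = -0.00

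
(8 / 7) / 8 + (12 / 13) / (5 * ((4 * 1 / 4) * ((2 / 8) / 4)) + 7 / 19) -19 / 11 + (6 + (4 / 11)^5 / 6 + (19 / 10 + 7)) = 49457263487 / 3370797430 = 14.67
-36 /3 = -12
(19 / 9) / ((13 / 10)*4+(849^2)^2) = 95 / 23379933672279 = 0.00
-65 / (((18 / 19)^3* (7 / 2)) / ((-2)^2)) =-87.37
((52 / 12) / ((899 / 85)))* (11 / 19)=12155 / 51243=0.24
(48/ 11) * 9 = 432/ 11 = 39.27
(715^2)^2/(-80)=-52270200125/16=-3266887507.81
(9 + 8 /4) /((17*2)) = 11 /34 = 0.32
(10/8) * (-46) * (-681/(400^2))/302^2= 15663/5837056000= 0.00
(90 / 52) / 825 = 3 / 1430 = 0.00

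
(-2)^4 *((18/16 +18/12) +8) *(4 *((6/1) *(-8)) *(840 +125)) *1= -31497600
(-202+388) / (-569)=-186 / 569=-0.33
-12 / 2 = -6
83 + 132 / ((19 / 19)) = 215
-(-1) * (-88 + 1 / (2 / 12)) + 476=394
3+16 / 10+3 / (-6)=41 / 10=4.10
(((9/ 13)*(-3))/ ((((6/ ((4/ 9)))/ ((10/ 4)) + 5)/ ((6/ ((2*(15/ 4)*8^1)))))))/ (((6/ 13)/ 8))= -9/ 26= -0.35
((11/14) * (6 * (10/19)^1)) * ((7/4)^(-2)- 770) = -12445620/6517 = -1909.72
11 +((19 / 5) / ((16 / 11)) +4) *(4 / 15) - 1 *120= -32171 / 300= -107.24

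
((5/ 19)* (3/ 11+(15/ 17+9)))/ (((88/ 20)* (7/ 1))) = 47475/ 547162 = 0.09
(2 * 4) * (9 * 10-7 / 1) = 664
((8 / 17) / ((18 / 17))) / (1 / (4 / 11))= 16 / 99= 0.16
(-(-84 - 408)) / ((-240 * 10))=-41 / 200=-0.20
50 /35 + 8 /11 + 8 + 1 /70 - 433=-325579 /770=-422.83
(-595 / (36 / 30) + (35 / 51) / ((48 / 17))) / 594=-71365 / 85536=-0.83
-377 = -377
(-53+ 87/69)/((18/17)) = -10115/207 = -48.86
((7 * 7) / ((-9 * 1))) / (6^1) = -49 / 54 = -0.91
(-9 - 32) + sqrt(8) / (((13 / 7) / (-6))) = -41 - 84 * sqrt(2) / 13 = -50.14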